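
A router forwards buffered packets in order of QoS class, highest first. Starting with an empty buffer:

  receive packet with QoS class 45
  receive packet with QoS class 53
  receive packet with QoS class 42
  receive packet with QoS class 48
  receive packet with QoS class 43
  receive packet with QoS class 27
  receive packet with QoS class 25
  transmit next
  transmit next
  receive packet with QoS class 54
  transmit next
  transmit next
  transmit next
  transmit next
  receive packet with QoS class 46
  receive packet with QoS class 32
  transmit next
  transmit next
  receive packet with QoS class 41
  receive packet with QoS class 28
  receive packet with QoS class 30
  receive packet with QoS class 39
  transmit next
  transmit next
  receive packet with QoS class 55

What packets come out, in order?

insert 45 → {45}
insert 53 → {53, 45}
insert 42 → {53, 45, 42}
insert 48 → {53, 48, 45, 42}
insert 43 → {53, 48, 45, 43, 42}
insert 27 → {53, 48, 45, 43, 42, 27}
insert 25 → {53, 48, 45, 43, 42, 27, 25}
transmit next → 53; now {48, 45, 43, 42, 27, 25}
transmit next → 48; now {45, 43, 42, 27, 25}
insert 54 → {54, 45, 43, 42, 27, 25}
transmit next → 54; now {45, 43, 42, 27, 25}
transmit next → 45; now {43, 42, 27, 25}
transmit next → 43; now {42, 27, 25}
transmit next → 42; now {27, 25}
insert 46 → {46, 27, 25}
insert 32 → {46, 32, 27, 25}
transmit next → 46; now {32, 27, 25}
transmit next → 32; now {27, 25}
insert 41 → {41, 27, 25}
insert 28 → {41, 28, 27, 25}
insert 30 → {41, 30, 28, 27, 25}
insert 39 → {41, 39, 30, 28, 27, 25}
transmit next → 41; now {39, 30, 28, 27, 25}
transmit next → 39; now {30, 28, 27, 25}
insert 55 → {55, 30, 28, 27, 25}

53 → 48 → 54 → 45 → 43 → 42 → 46 → 32 → 41 → 39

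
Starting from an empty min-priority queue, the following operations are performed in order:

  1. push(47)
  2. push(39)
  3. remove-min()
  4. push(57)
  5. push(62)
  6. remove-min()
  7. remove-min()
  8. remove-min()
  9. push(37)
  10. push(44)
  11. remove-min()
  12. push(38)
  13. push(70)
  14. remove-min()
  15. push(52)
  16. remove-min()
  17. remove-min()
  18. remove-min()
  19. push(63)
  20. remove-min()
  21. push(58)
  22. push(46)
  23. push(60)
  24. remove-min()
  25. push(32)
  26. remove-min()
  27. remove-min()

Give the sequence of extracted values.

insert 47 → {47}
insert 39 → {39, 47}
remove-min → 39; now {47}
insert 57 → {47, 57}
insert 62 → {47, 57, 62}
remove-min → 47; now {57, 62}
remove-min → 57; now {62}
remove-min → 62; now {}
insert 37 → {37}
insert 44 → {37, 44}
remove-min → 37; now {44}
insert 38 → {38, 44}
insert 70 → {38, 44, 70}
remove-min → 38; now {44, 70}
insert 52 → {44, 52, 70}
remove-min → 44; now {52, 70}
remove-min → 52; now {70}
remove-min → 70; now {}
insert 63 → {63}
remove-min → 63; now {}
insert 58 → {58}
insert 46 → {46, 58}
insert 60 → {46, 58, 60}
remove-min → 46; now {58, 60}
insert 32 → {32, 58, 60}
remove-min → 32; now {58, 60}
remove-min → 58; now {60}

39, 47, 57, 62, 37, 38, 44, 52, 70, 63, 46, 32, 58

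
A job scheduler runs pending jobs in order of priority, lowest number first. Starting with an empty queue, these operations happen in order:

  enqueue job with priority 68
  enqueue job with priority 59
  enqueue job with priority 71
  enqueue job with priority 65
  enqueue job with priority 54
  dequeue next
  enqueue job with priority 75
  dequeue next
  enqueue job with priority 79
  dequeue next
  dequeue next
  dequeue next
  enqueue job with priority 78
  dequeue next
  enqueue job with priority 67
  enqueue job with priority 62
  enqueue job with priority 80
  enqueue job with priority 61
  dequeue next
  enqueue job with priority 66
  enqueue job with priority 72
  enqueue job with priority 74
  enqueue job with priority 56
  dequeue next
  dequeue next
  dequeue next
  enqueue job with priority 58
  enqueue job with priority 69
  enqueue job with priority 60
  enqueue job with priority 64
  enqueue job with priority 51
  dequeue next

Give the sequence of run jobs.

insert 68 → {68}
insert 59 → {59, 68}
insert 71 → {59, 68, 71}
insert 65 → {59, 65, 68, 71}
insert 54 → {54, 59, 65, 68, 71}
dequeue next → 54; now {59, 65, 68, 71}
insert 75 → {59, 65, 68, 71, 75}
dequeue next → 59; now {65, 68, 71, 75}
insert 79 → {65, 68, 71, 75, 79}
dequeue next → 65; now {68, 71, 75, 79}
dequeue next → 68; now {71, 75, 79}
dequeue next → 71; now {75, 79}
insert 78 → {75, 78, 79}
dequeue next → 75; now {78, 79}
insert 67 → {67, 78, 79}
insert 62 → {62, 67, 78, 79}
insert 80 → {62, 67, 78, 79, 80}
insert 61 → {61, 62, 67, 78, 79, 80}
dequeue next → 61; now {62, 67, 78, 79, 80}
insert 66 → {62, 66, 67, 78, 79, 80}
insert 72 → {62, 66, 67, 72, 78, 79, 80}
insert 74 → {62, 66, 67, 72, 74, 78, 79, 80}
insert 56 → {56, 62, 66, 67, 72, 74, 78, 79, 80}
dequeue next → 56; now {62, 66, 67, 72, 74, 78, 79, 80}
dequeue next → 62; now {66, 67, 72, 74, 78, 79, 80}
dequeue next → 66; now {67, 72, 74, 78, 79, 80}
insert 58 → {58, 67, 72, 74, 78, 79, 80}
insert 69 → {58, 67, 69, 72, 74, 78, 79, 80}
insert 60 → {58, 60, 67, 69, 72, 74, 78, 79, 80}
insert 64 → {58, 60, 64, 67, 69, 72, 74, 78, 79, 80}
insert 51 → {51, 58, 60, 64, 67, 69, 72, 74, 78, 79, 80}
dequeue next → 51; now {58, 60, 64, 67, 69, 72, 74, 78, 79, 80}

54 → 59 → 65 → 68 → 71 → 75 → 61 → 56 → 62 → 66 → 51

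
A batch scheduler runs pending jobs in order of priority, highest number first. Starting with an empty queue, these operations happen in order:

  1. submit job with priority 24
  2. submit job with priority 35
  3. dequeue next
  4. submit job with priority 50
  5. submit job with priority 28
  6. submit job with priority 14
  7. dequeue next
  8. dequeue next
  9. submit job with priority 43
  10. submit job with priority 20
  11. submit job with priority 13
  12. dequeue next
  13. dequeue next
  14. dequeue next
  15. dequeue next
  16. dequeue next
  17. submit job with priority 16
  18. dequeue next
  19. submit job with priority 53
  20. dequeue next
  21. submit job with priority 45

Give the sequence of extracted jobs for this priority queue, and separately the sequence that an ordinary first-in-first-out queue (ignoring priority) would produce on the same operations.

insert 24 → {24}
insert 35 → {35, 24}
dequeue next → 35; now {24}
insert 50 → {50, 24}
insert 28 → {50, 28, 24}
insert 14 → {50, 28, 24, 14}
dequeue next → 50; now {28, 24, 14}
dequeue next → 28; now {24, 14}
insert 43 → {43, 24, 14}
insert 20 → {43, 24, 20, 14}
insert 13 → {43, 24, 20, 14, 13}
dequeue next → 43; now {24, 20, 14, 13}
dequeue next → 24; now {20, 14, 13}
dequeue next → 20; now {14, 13}
dequeue next → 14; now {13}
dequeue next → 13; now {}
insert 16 → {16}
dequeue next → 16; now {}
insert 53 → {53}
dequeue next → 53; now {}
insert 45 → {45}

priority queue: 35 → 50 → 28 → 43 → 24 → 20 → 14 → 13 → 16 → 53; FIFO queue: 24 → 35 → 50 → 28 → 14 → 43 → 20 → 13 → 16 → 53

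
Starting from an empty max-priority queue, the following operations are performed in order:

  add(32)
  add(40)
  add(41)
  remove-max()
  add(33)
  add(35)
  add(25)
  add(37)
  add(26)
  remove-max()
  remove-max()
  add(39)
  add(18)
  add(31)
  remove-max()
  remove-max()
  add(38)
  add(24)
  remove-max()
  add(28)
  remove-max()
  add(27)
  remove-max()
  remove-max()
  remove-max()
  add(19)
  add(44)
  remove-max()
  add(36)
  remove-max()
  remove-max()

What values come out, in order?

[41, 40, 37, 39, 35, 38, 33, 32, 31, 28, 44, 36, 27]

insert 32 → {32}
insert 40 → {40, 32}
insert 41 → {41, 40, 32}
remove-max → 41; now {40, 32}
insert 33 → {40, 33, 32}
insert 35 → {40, 35, 33, 32}
insert 25 → {40, 35, 33, 32, 25}
insert 37 → {40, 37, 35, 33, 32, 25}
insert 26 → {40, 37, 35, 33, 32, 26, 25}
remove-max → 40; now {37, 35, 33, 32, 26, 25}
remove-max → 37; now {35, 33, 32, 26, 25}
insert 39 → {39, 35, 33, 32, 26, 25}
insert 18 → {39, 35, 33, 32, 26, 25, 18}
insert 31 → {39, 35, 33, 32, 31, 26, 25, 18}
remove-max → 39; now {35, 33, 32, 31, 26, 25, 18}
remove-max → 35; now {33, 32, 31, 26, 25, 18}
insert 38 → {38, 33, 32, 31, 26, 25, 18}
insert 24 → {38, 33, 32, 31, 26, 25, 24, 18}
remove-max → 38; now {33, 32, 31, 26, 25, 24, 18}
insert 28 → {33, 32, 31, 28, 26, 25, 24, 18}
remove-max → 33; now {32, 31, 28, 26, 25, 24, 18}
insert 27 → {32, 31, 28, 27, 26, 25, 24, 18}
remove-max → 32; now {31, 28, 27, 26, 25, 24, 18}
remove-max → 31; now {28, 27, 26, 25, 24, 18}
remove-max → 28; now {27, 26, 25, 24, 18}
insert 19 → {27, 26, 25, 24, 19, 18}
insert 44 → {44, 27, 26, 25, 24, 19, 18}
remove-max → 44; now {27, 26, 25, 24, 19, 18}
insert 36 → {36, 27, 26, 25, 24, 19, 18}
remove-max → 36; now {27, 26, 25, 24, 19, 18}
remove-max → 27; now {26, 25, 24, 19, 18}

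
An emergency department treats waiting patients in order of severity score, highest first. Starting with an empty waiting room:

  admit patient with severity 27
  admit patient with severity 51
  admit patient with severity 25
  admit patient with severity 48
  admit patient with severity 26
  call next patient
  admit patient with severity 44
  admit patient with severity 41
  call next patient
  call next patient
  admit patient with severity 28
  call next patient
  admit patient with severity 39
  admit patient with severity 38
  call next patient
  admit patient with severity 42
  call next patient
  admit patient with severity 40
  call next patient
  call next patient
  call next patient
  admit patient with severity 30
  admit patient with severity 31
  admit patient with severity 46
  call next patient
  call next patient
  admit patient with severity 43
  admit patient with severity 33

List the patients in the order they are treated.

51 → 48 → 44 → 41 → 39 → 42 → 40 → 38 → 28 → 46 → 31

insert 27 → {27}
insert 51 → {51, 27}
insert 25 → {51, 27, 25}
insert 48 → {51, 48, 27, 25}
insert 26 → {51, 48, 27, 26, 25}
call next patient → 51; now {48, 27, 26, 25}
insert 44 → {48, 44, 27, 26, 25}
insert 41 → {48, 44, 41, 27, 26, 25}
call next patient → 48; now {44, 41, 27, 26, 25}
call next patient → 44; now {41, 27, 26, 25}
insert 28 → {41, 28, 27, 26, 25}
call next patient → 41; now {28, 27, 26, 25}
insert 39 → {39, 28, 27, 26, 25}
insert 38 → {39, 38, 28, 27, 26, 25}
call next patient → 39; now {38, 28, 27, 26, 25}
insert 42 → {42, 38, 28, 27, 26, 25}
call next patient → 42; now {38, 28, 27, 26, 25}
insert 40 → {40, 38, 28, 27, 26, 25}
call next patient → 40; now {38, 28, 27, 26, 25}
call next patient → 38; now {28, 27, 26, 25}
call next patient → 28; now {27, 26, 25}
insert 30 → {30, 27, 26, 25}
insert 31 → {31, 30, 27, 26, 25}
insert 46 → {46, 31, 30, 27, 26, 25}
call next patient → 46; now {31, 30, 27, 26, 25}
call next patient → 31; now {30, 27, 26, 25}
insert 43 → {43, 30, 27, 26, 25}
insert 33 → {43, 33, 30, 27, 26, 25}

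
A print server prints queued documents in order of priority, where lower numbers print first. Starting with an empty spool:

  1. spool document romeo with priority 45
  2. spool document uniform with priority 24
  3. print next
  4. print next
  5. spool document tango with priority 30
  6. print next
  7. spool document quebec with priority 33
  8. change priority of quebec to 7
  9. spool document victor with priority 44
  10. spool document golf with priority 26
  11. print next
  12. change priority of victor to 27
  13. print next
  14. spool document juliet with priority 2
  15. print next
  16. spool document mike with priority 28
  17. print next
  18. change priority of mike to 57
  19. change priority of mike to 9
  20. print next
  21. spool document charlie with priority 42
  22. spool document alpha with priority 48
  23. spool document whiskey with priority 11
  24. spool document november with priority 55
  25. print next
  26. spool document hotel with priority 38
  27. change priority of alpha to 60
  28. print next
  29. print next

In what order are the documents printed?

uniform, romeo, tango, quebec, golf, juliet, victor, mike, whiskey, hotel, charlie

add romeo (priority 45) → {romeo:45}
add uniform (priority 24) → {uniform:24, romeo:45}
print next → uniform; now {romeo:45}
print next → romeo; now {}
add tango (priority 30) → {tango:30}
print next → tango; now {}
add quebec (priority 33) → {quebec:33}
update quebec to priority 7 → {quebec:7}
add victor (priority 44) → {quebec:7, victor:44}
add golf (priority 26) → {quebec:7, golf:26, victor:44}
print next → quebec; now {golf:26, victor:44}
update victor to priority 27 → {golf:26, victor:27}
print next → golf; now {victor:27}
add juliet (priority 2) → {juliet:2, victor:27}
print next → juliet; now {victor:27}
add mike (priority 28) → {victor:27, mike:28}
print next → victor; now {mike:28}
update mike to priority 57 → {mike:57}
update mike to priority 9 → {mike:9}
print next → mike; now {}
add charlie (priority 42) → {charlie:42}
add alpha (priority 48) → {charlie:42, alpha:48}
add whiskey (priority 11) → {whiskey:11, charlie:42, alpha:48}
add november (priority 55) → {whiskey:11, charlie:42, alpha:48, november:55}
print next → whiskey; now {charlie:42, alpha:48, november:55}
add hotel (priority 38) → {hotel:38, charlie:42, alpha:48, november:55}
update alpha to priority 60 → {hotel:38, charlie:42, november:55, alpha:60}
print next → hotel; now {charlie:42, november:55, alpha:60}
print next → charlie; now {november:55, alpha:60}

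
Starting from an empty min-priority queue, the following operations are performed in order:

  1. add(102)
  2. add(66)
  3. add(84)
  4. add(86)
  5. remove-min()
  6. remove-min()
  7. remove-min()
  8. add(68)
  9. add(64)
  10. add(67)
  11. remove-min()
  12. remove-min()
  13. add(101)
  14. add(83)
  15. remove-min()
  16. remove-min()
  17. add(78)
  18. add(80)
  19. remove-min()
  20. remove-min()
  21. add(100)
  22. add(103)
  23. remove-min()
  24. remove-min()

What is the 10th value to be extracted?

insert 102 → {102}
insert 66 → {66, 102}
insert 84 → {66, 84, 102}
insert 86 → {66, 84, 86, 102}
remove-min → 66; now {84, 86, 102}
remove-min → 84; now {86, 102}
remove-min → 86; now {102}
insert 68 → {68, 102}
insert 64 → {64, 68, 102}
insert 67 → {64, 67, 68, 102}
remove-min → 64; now {67, 68, 102}
remove-min → 67; now {68, 102}
insert 101 → {68, 101, 102}
insert 83 → {68, 83, 101, 102}
remove-min → 68; now {83, 101, 102}
remove-min → 83; now {101, 102}
insert 78 → {78, 101, 102}
insert 80 → {78, 80, 101, 102}
remove-min → 78; now {80, 101, 102}
remove-min → 80; now {101, 102}
insert 100 → {100, 101, 102}
insert 103 → {100, 101, 102, 103}
remove-min → 100; now {101, 102, 103}
remove-min → 101; now {102, 103}

100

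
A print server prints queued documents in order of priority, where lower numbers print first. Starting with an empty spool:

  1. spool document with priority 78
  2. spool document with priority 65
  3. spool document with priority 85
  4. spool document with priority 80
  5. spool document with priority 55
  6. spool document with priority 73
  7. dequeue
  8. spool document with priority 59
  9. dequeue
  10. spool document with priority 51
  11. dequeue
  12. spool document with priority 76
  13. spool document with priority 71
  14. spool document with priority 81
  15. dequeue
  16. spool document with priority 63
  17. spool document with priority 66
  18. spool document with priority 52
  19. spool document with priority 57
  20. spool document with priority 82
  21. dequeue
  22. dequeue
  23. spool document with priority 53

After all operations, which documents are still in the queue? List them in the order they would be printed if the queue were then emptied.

[53, 63, 66, 71, 73, 76, 78, 80, 81, 82, 85]

insert 78 → {78}
insert 65 → {65, 78}
insert 85 → {65, 78, 85}
insert 80 → {65, 78, 80, 85}
insert 55 → {55, 65, 78, 80, 85}
insert 73 → {55, 65, 73, 78, 80, 85}
dequeue → 55; now {65, 73, 78, 80, 85}
insert 59 → {59, 65, 73, 78, 80, 85}
dequeue → 59; now {65, 73, 78, 80, 85}
insert 51 → {51, 65, 73, 78, 80, 85}
dequeue → 51; now {65, 73, 78, 80, 85}
insert 76 → {65, 73, 76, 78, 80, 85}
insert 71 → {65, 71, 73, 76, 78, 80, 85}
insert 81 → {65, 71, 73, 76, 78, 80, 81, 85}
dequeue → 65; now {71, 73, 76, 78, 80, 81, 85}
insert 63 → {63, 71, 73, 76, 78, 80, 81, 85}
insert 66 → {63, 66, 71, 73, 76, 78, 80, 81, 85}
insert 52 → {52, 63, 66, 71, 73, 76, 78, 80, 81, 85}
insert 57 → {52, 57, 63, 66, 71, 73, 76, 78, 80, 81, 85}
insert 82 → {52, 57, 63, 66, 71, 73, 76, 78, 80, 81, 82, 85}
dequeue → 52; now {57, 63, 66, 71, 73, 76, 78, 80, 81, 82, 85}
dequeue → 57; now {63, 66, 71, 73, 76, 78, 80, 81, 82, 85}
insert 53 → {53, 63, 66, 71, 73, 76, 78, 80, 81, 82, 85}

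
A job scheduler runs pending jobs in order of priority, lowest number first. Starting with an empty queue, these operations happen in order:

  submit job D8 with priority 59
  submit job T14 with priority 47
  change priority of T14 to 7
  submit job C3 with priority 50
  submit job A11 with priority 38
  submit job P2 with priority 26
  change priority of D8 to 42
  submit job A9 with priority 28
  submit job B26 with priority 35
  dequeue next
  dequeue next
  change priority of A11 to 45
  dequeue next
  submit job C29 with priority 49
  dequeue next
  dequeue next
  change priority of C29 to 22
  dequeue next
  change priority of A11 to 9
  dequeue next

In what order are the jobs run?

add D8 (priority 59) → {D8:59}
add T14 (priority 47) → {T14:47, D8:59}
update T14 to priority 7 → {T14:7, D8:59}
add C3 (priority 50) → {T14:7, C3:50, D8:59}
add A11 (priority 38) → {T14:7, A11:38, C3:50, D8:59}
add P2 (priority 26) → {T14:7, P2:26, A11:38, C3:50, D8:59}
update D8 to priority 42 → {T14:7, P2:26, A11:38, D8:42, C3:50}
add A9 (priority 28) → {T14:7, P2:26, A9:28, A11:38, D8:42, C3:50}
add B26 (priority 35) → {T14:7, P2:26, A9:28, B26:35, A11:38, D8:42, C3:50}
dequeue next → T14; now {P2:26, A9:28, B26:35, A11:38, D8:42, C3:50}
dequeue next → P2; now {A9:28, B26:35, A11:38, D8:42, C3:50}
update A11 to priority 45 → {A9:28, B26:35, D8:42, A11:45, C3:50}
dequeue next → A9; now {B26:35, D8:42, A11:45, C3:50}
add C29 (priority 49) → {B26:35, D8:42, A11:45, C29:49, C3:50}
dequeue next → B26; now {D8:42, A11:45, C29:49, C3:50}
dequeue next → D8; now {A11:45, C29:49, C3:50}
update C29 to priority 22 → {C29:22, A11:45, C3:50}
dequeue next → C29; now {A11:45, C3:50}
update A11 to priority 9 → {A11:9, C3:50}
dequeue next → A11; now {C3:50}

T14 → P2 → A9 → B26 → D8 → C29 → A11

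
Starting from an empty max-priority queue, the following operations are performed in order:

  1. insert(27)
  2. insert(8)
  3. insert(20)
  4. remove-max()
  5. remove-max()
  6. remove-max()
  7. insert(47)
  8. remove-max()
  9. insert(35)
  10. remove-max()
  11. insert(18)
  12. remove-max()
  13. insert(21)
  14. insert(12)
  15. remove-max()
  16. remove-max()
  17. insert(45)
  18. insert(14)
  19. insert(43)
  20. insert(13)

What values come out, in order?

insert 27 → {27}
insert 8 → {27, 8}
insert 20 → {27, 20, 8}
remove-max → 27; now {20, 8}
remove-max → 20; now {8}
remove-max → 8; now {}
insert 47 → {47}
remove-max → 47; now {}
insert 35 → {35}
remove-max → 35; now {}
insert 18 → {18}
remove-max → 18; now {}
insert 21 → {21}
insert 12 → {21, 12}
remove-max → 21; now {12}
remove-max → 12; now {}
insert 45 → {45}
insert 14 → {45, 14}
insert 43 → {45, 43, 14}
insert 13 → {45, 43, 14, 13}

[27, 20, 8, 47, 35, 18, 21, 12]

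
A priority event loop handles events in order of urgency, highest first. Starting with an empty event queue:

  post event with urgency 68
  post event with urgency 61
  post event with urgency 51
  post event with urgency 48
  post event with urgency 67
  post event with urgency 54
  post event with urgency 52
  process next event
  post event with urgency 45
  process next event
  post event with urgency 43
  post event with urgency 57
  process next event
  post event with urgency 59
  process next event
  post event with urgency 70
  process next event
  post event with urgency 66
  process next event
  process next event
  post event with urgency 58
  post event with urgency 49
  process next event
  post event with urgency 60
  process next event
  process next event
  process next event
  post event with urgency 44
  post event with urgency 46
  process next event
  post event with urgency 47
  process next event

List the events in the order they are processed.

insert 68 → {68}
insert 61 → {68, 61}
insert 51 → {68, 61, 51}
insert 48 → {68, 61, 51, 48}
insert 67 → {68, 67, 61, 51, 48}
insert 54 → {68, 67, 61, 54, 51, 48}
insert 52 → {68, 67, 61, 54, 52, 51, 48}
process next event → 68; now {67, 61, 54, 52, 51, 48}
insert 45 → {67, 61, 54, 52, 51, 48, 45}
process next event → 67; now {61, 54, 52, 51, 48, 45}
insert 43 → {61, 54, 52, 51, 48, 45, 43}
insert 57 → {61, 57, 54, 52, 51, 48, 45, 43}
process next event → 61; now {57, 54, 52, 51, 48, 45, 43}
insert 59 → {59, 57, 54, 52, 51, 48, 45, 43}
process next event → 59; now {57, 54, 52, 51, 48, 45, 43}
insert 70 → {70, 57, 54, 52, 51, 48, 45, 43}
process next event → 70; now {57, 54, 52, 51, 48, 45, 43}
insert 66 → {66, 57, 54, 52, 51, 48, 45, 43}
process next event → 66; now {57, 54, 52, 51, 48, 45, 43}
process next event → 57; now {54, 52, 51, 48, 45, 43}
insert 58 → {58, 54, 52, 51, 48, 45, 43}
insert 49 → {58, 54, 52, 51, 49, 48, 45, 43}
process next event → 58; now {54, 52, 51, 49, 48, 45, 43}
insert 60 → {60, 54, 52, 51, 49, 48, 45, 43}
process next event → 60; now {54, 52, 51, 49, 48, 45, 43}
process next event → 54; now {52, 51, 49, 48, 45, 43}
process next event → 52; now {51, 49, 48, 45, 43}
insert 44 → {51, 49, 48, 45, 44, 43}
insert 46 → {51, 49, 48, 46, 45, 44, 43}
process next event → 51; now {49, 48, 46, 45, 44, 43}
insert 47 → {49, 48, 47, 46, 45, 44, 43}
process next event → 49; now {48, 47, 46, 45, 44, 43}

68 → 67 → 61 → 59 → 70 → 66 → 57 → 58 → 60 → 54 → 52 → 51 → 49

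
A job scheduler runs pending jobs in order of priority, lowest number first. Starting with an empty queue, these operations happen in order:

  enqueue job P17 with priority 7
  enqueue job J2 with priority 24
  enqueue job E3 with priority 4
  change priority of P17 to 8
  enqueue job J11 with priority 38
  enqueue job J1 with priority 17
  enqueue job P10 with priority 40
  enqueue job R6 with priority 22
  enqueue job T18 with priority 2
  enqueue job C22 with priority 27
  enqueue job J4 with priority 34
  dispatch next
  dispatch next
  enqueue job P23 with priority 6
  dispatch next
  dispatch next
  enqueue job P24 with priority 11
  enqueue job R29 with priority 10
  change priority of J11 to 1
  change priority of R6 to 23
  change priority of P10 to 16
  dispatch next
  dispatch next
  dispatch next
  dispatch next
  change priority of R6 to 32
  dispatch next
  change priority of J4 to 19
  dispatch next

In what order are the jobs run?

T18 → E3 → P23 → P17 → J11 → R29 → P24 → P10 → J1 → J4

add P17 (priority 7) → {P17:7}
add J2 (priority 24) → {P17:7, J2:24}
add E3 (priority 4) → {E3:4, P17:7, J2:24}
update P17 to priority 8 → {E3:4, P17:8, J2:24}
add J11 (priority 38) → {E3:4, P17:8, J2:24, J11:38}
add J1 (priority 17) → {E3:4, P17:8, J1:17, J2:24, J11:38}
add P10 (priority 40) → {E3:4, P17:8, J1:17, J2:24, J11:38, P10:40}
add R6 (priority 22) → {E3:4, P17:8, J1:17, R6:22, J2:24, J11:38, P10:40}
add T18 (priority 2) → {T18:2, E3:4, P17:8, J1:17, R6:22, J2:24, J11:38, P10:40}
add C22 (priority 27) → {T18:2, E3:4, P17:8, J1:17, R6:22, J2:24, C22:27, J11:38, P10:40}
add J4 (priority 34) → {T18:2, E3:4, P17:8, J1:17, R6:22, J2:24, C22:27, J4:34, J11:38, P10:40}
dispatch next → T18; now {E3:4, P17:8, J1:17, R6:22, J2:24, C22:27, J4:34, J11:38, P10:40}
dispatch next → E3; now {P17:8, J1:17, R6:22, J2:24, C22:27, J4:34, J11:38, P10:40}
add P23 (priority 6) → {P23:6, P17:8, J1:17, R6:22, J2:24, C22:27, J4:34, J11:38, P10:40}
dispatch next → P23; now {P17:8, J1:17, R6:22, J2:24, C22:27, J4:34, J11:38, P10:40}
dispatch next → P17; now {J1:17, R6:22, J2:24, C22:27, J4:34, J11:38, P10:40}
add P24 (priority 11) → {P24:11, J1:17, R6:22, J2:24, C22:27, J4:34, J11:38, P10:40}
add R29 (priority 10) → {R29:10, P24:11, J1:17, R6:22, J2:24, C22:27, J4:34, J11:38, P10:40}
update J11 to priority 1 → {J11:1, R29:10, P24:11, J1:17, R6:22, J2:24, C22:27, J4:34, P10:40}
update R6 to priority 23 → {J11:1, R29:10, P24:11, J1:17, R6:23, J2:24, C22:27, J4:34, P10:40}
update P10 to priority 16 → {J11:1, R29:10, P24:11, P10:16, J1:17, R6:23, J2:24, C22:27, J4:34}
dispatch next → J11; now {R29:10, P24:11, P10:16, J1:17, R6:23, J2:24, C22:27, J4:34}
dispatch next → R29; now {P24:11, P10:16, J1:17, R6:23, J2:24, C22:27, J4:34}
dispatch next → P24; now {P10:16, J1:17, R6:23, J2:24, C22:27, J4:34}
dispatch next → P10; now {J1:17, R6:23, J2:24, C22:27, J4:34}
update R6 to priority 32 → {J1:17, J2:24, C22:27, R6:32, J4:34}
dispatch next → J1; now {J2:24, C22:27, R6:32, J4:34}
update J4 to priority 19 → {J4:19, J2:24, C22:27, R6:32}
dispatch next → J4; now {J2:24, C22:27, R6:32}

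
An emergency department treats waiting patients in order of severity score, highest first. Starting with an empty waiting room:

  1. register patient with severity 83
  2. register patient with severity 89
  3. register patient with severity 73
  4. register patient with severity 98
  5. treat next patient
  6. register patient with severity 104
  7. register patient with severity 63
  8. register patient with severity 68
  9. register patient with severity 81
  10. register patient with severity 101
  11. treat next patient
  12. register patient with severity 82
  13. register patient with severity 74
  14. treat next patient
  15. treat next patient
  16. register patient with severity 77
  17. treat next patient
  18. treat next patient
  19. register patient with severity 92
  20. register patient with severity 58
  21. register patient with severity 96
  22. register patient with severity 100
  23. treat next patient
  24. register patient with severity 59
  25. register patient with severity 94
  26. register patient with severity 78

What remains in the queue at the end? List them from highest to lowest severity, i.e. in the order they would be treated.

96, 94, 92, 81, 78, 77, 74, 73, 68, 63, 59, 58

insert 83 → {83}
insert 89 → {89, 83}
insert 73 → {89, 83, 73}
insert 98 → {98, 89, 83, 73}
treat next patient → 98; now {89, 83, 73}
insert 104 → {104, 89, 83, 73}
insert 63 → {104, 89, 83, 73, 63}
insert 68 → {104, 89, 83, 73, 68, 63}
insert 81 → {104, 89, 83, 81, 73, 68, 63}
insert 101 → {104, 101, 89, 83, 81, 73, 68, 63}
treat next patient → 104; now {101, 89, 83, 81, 73, 68, 63}
insert 82 → {101, 89, 83, 82, 81, 73, 68, 63}
insert 74 → {101, 89, 83, 82, 81, 74, 73, 68, 63}
treat next patient → 101; now {89, 83, 82, 81, 74, 73, 68, 63}
treat next patient → 89; now {83, 82, 81, 74, 73, 68, 63}
insert 77 → {83, 82, 81, 77, 74, 73, 68, 63}
treat next patient → 83; now {82, 81, 77, 74, 73, 68, 63}
treat next patient → 82; now {81, 77, 74, 73, 68, 63}
insert 92 → {92, 81, 77, 74, 73, 68, 63}
insert 58 → {92, 81, 77, 74, 73, 68, 63, 58}
insert 96 → {96, 92, 81, 77, 74, 73, 68, 63, 58}
insert 100 → {100, 96, 92, 81, 77, 74, 73, 68, 63, 58}
treat next patient → 100; now {96, 92, 81, 77, 74, 73, 68, 63, 58}
insert 59 → {96, 92, 81, 77, 74, 73, 68, 63, 59, 58}
insert 94 → {96, 94, 92, 81, 77, 74, 73, 68, 63, 59, 58}
insert 78 → {96, 94, 92, 81, 78, 77, 74, 73, 68, 63, 59, 58}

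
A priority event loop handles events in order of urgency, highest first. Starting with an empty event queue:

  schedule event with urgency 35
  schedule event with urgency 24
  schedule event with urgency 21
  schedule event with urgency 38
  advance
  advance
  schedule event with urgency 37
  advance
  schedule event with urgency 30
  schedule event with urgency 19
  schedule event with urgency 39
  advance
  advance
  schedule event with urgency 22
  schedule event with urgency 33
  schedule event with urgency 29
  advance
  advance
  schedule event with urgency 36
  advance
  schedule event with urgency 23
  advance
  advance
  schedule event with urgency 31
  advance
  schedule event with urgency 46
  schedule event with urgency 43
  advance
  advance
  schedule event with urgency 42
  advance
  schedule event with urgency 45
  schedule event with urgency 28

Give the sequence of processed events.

38, 35, 37, 39, 30, 33, 29, 36, 24, 23, 31, 46, 43, 42

insert 35 → {35}
insert 24 → {35, 24}
insert 21 → {35, 24, 21}
insert 38 → {38, 35, 24, 21}
advance → 38; now {35, 24, 21}
advance → 35; now {24, 21}
insert 37 → {37, 24, 21}
advance → 37; now {24, 21}
insert 30 → {30, 24, 21}
insert 19 → {30, 24, 21, 19}
insert 39 → {39, 30, 24, 21, 19}
advance → 39; now {30, 24, 21, 19}
advance → 30; now {24, 21, 19}
insert 22 → {24, 22, 21, 19}
insert 33 → {33, 24, 22, 21, 19}
insert 29 → {33, 29, 24, 22, 21, 19}
advance → 33; now {29, 24, 22, 21, 19}
advance → 29; now {24, 22, 21, 19}
insert 36 → {36, 24, 22, 21, 19}
advance → 36; now {24, 22, 21, 19}
insert 23 → {24, 23, 22, 21, 19}
advance → 24; now {23, 22, 21, 19}
advance → 23; now {22, 21, 19}
insert 31 → {31, 22, 21, 19}
advance → 31; now {22, 21, 19}
insert 46 → {46, 22, 21, 19}
insert 43 → {46, 43, 22, 21, 19}
advance → 46; now {43, 22, 21, 19}
advance → 43; now {22, 21, 19}
insert 42 → {42, 22, 21, 19}
advance → 42; now {22, 21, 19}
insert 45 → {45, 22, 21, 19}
insert 28 → {45, 28, 22, 21, 19}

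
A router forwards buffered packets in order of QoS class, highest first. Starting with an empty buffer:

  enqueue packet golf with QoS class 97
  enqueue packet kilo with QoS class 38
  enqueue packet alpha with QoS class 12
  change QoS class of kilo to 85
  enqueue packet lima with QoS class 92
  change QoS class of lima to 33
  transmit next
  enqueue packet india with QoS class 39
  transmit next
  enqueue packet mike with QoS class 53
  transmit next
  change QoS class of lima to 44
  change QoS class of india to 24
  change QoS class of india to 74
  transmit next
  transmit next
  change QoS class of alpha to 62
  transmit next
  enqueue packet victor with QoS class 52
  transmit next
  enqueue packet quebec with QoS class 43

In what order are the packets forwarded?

add golf (QoS class 97) → {golf:97}
add kilo (QoS class 38) → {golf:97, kilo:38}
add alpha (QoS class 12) → {golf:97, kilo:38, alpha:12}
update kilo to QoS class 85 → {golf:97, kilo:85, alpha:12}
add lima (QoS class 92) → {golf:97, lima:92, kilo:85, alpha:12}
update lima to QoS class 33 → {golf:97, kilo:85, lima:33, alpha:12}
transmit next → golf; now {kilo:85, lima:33, alpha:12}
add india (QoS class 39) → {kilo:85, india:39, lima:33, alpha:12}
transmit next → kilo; now {india:39, lima:33, alpha:12}
add mike (QoS class 53) → {mike:53, india:39, lima:33, alpha:12}
transmit next → mike; now {india:39, lima:33, alpha:12}
update lima to QoS class 44 → {lima:44, india:39, alpha:12}
update india to QoS class 24 → {lima:44, india:24, alpha:12}
update india to QoS class 74 → {india:74, lima:44, alpha:12}
transmit next → india; now {lima:44, alpha:12}
transmit next → lima; now {alpha:12}
update alpha to QoS class 62 → {alpha:62}
transmit next → alpha; now {}
add victor (QoS class 52) → {victor:52}
transmit next → victor; now {}
add quebec (QoS class 43) → {quebec:43}

[golf, kilo, mike, india, lima, alpha, victor]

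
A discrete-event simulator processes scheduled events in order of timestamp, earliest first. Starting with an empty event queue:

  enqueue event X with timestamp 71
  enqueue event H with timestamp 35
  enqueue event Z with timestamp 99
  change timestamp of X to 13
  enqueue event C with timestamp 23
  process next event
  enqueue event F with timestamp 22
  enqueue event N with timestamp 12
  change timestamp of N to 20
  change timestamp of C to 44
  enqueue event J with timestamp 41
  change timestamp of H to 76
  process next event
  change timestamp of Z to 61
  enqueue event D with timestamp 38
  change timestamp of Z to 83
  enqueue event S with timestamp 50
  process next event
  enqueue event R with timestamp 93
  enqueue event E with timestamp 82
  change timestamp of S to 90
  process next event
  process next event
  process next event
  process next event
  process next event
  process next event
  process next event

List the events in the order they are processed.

add X (timestamp 71) → {X:71}
add H (timestamp 35) → {H:35, X:71}
add Z (timestamp 99) → {H:35, X:71, Z:99}
update X to timestamp 13 → {X:13, H:35, Z:99}
add C (timestamp 23) → {X:13, C:23, H:35, Z:99}
process next event → X; now {C:23, H:35, Z:99}
add F (timestamp 22) → {F:22, C:23, H:35, Z:99}
add N (timestamp 12) → {N:12, F:22, C:23, H:35, Z:99}
update N to timestamp 20 → {N:20, F:22, C:23, H:35, Z:99}
update C to timestamp 44 → {N:20, F:22, H:35, C:44, Z:99}
add J (timestamp 41) → {N:20, F:22, H:35, J:41, C:44, Z:99}
update H to timestamp 76 → {N:20, F:22, J:41, C:44, H:76, Z:99}
process next event → N; now {F:22, J:41, C:44, H:76, Z:99}
update Z to timestamp 61 → {F:22, J:41, C:44, Z:61, H:76}
add D (timestamp 38) → {F:22, D:38, J:41, C:44, Z:61, H:76}
update Z to timestamp 83 → {F:22, D:38, J:41, C:44, H:76, Z:83}
add S (timestamp 50) → {F:22, D:38, J:41, C:44, S:50, H:76, Z:83}
process next event → F; now {D:38, J:41, C:44, S:50, H:76, Z:83}
add R (timestamp 93) → {D:38, J:41, C:44, S:50, H:76, Z:83, R:93}
add E (timestamp 82) → {D:38, J:41, C:44, S:50, H:76, E:82, Z:83, R:93}
update S to timestamp 90 → {D:38, J:41, C:44, H:76, E:82, Z:83, S:90, R:93}
process next event → D; now {J:41, C:44, H:76, E:82, Z:83, S:90, R:93}
process next event → J; now {C:44, H:76, E:82, Z:83, S:90, R:93}
process next event → C; now {H:76, E:82, Z:83, S:90, R:93}
process next event → H; now {E:82, Z:83, S:90, R:93}
process next event → E; now {Z:83, S:90, R:93}
process next event → Z; now {S:90, R:93}
process next event → S; now {R:93}

X → N → F → D → J → C → H → E → Z → S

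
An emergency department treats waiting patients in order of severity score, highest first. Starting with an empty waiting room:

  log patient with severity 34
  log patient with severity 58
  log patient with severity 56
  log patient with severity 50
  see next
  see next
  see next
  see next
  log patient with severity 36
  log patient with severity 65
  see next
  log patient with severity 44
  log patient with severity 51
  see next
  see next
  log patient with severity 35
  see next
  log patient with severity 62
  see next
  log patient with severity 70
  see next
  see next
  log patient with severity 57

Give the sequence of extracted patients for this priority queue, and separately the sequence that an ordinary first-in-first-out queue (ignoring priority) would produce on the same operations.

insert 34 → {34}
insert 58 → {58, 34}
insert 56 → {58, 56, 34}
insert 50 → {58, 56, 50, 34}
see next → 58; now {56, 50, 34}
see next → 56; now {50, 34}
see next → 50; now {34}
see next → 34; now {}
insert 36 → {36}
insert 65 → {65, 36}
see next → 65; now {36}
insert 44 → {44, 36}
insert 51 → {51, 44, 36}
see next → 51; now {44, 36}
see next → 44; now {36}
insert 35 → {36, 35}
see next → 36; now {35}
insert 62 → {62, 35}
see next → 62; now {35}
insert 70 → {70, 35}
see next → 70; now {35}
see next → 35; now {}
insert 57 → {57}

priority queue: 58 → 56 → 50 → 34 → 65 → 51 → 44 → 36 → 62 → 70 → 35; FIFO queue: [34, 58, 56, 50, 36, 65, 44, 51, 35, 62, 70]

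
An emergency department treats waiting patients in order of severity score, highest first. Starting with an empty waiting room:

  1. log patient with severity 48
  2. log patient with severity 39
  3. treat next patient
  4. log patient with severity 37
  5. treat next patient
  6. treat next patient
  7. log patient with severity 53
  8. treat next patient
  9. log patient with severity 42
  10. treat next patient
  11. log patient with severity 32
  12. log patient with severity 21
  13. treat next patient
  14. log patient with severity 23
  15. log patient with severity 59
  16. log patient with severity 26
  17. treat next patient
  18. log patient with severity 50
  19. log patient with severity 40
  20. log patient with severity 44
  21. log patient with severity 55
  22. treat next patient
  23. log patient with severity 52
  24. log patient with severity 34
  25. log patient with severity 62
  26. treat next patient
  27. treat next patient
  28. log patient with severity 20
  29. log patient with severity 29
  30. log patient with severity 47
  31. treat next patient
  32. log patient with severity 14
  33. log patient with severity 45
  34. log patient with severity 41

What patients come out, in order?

insert 48 → {48}
insert 39 → {48, 39}
treat next patient → 48; now {39}
insert 37 → {39, 37}
treat next patient → 39; now {37}
treat next patient → 37; now {}
insert 53 → {53}
treat next patient → 53; now {}
insert 42 → {42}
treat next patient → 42; now {}
insert 32 → {32}
insert 21 → {32, 21}
treat next patient → 32; now {21}
insert 23 → {23, 21}
insert 59 → {59, 23, 21}
insert 26 → {59, 26, 23, 21}
treat next patient → 59; now {26, 23, 21}
insert 50 → {50, 26, 23, 21}
insert 40 → {50, 40, 26, 23, 21}
insert 44 → {50, 44, 40, 26, 23, 21}
insert 55 → {55, 50, 44, 40, 26, 23, 21}
treat next patient → 55; now {50, 44, 40, 26, 23, 21}
insert 52 → {52, 50, 44, 40, 26, 23, 21}
insert 34 → {52, 50, 44, 40, 34, 26, 23, 21}
insert 62 → {62, 52, 50, 44, 40, 34, 26, 23, 21}
treat next patient → 62; now {52, 50, 44, 40, 34, 26, 23, 21}
treat next patient → 52; now {50, 44, 40, 34, 26, 23, 21}
insert 20 → {50, 44, 40, 34, 26, 23, 21, 20}
insert 29 → {50, 44, 40, 34, 29, 26, 23, 21, 20}
insert 47 → {50, 47, 44, 40, 34, 29, 26, 23, 21, 20}
treat next patient → 50; now {47, 44, 40, 34, 29, 26, 23, 21, 20}
insert 14 → {47, 44, 40, 34, 29, 26, 23, 21, 20, 14}
insert 45 → {47, 45, 44, 40, 34, 29, 26, 23, 21, 20, 14}
insert 41 → {47, 45, 44, 41, 40, 34, 29, 26, 23, 21, 20, 14}

48, 39, 37, 53, 42, 32, 59, 55, 62, 52, 50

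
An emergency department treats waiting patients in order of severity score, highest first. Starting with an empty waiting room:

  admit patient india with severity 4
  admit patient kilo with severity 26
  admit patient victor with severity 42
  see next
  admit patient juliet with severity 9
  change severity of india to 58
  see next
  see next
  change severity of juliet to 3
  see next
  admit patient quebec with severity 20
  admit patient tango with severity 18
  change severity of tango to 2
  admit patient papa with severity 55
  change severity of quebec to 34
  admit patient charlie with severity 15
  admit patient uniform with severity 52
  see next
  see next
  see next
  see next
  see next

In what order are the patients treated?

[victor, india, kilo, juliet, papa, uniform, quebec, charlie, tango]

add india (severity 4) → {india:4}
add kilo (severity 26) → {kilo:26, india:4}
add victor (severity 42) → {victor:42, kilo:26, india:4}
see next → victor; now {kilo:26, india:4}
add juliet (severity 9) → {kilo:26, juliet:9, india:4}
update india to severity 58 → {india:58, kilo:26, juliet:9}
see next → india; now {kilo:26, juliet:9}
see next → kilo; now {juliet:9}
update juliet to severity 3 → {juliet:3}
see next → juliet; now {}
add quebec (severity 20) → {quebec:20}
add tango (severity 18) → {quebec:20, tango:18}
update tango to severity 2 → {quebec:20, tango:2}
add papa (severity 55) → {papa:55, quebec:20, tango:2}
update quebec to severity 34 → {papa:55, quebec:34, tango:2}
add charlie (severity 15) → {papa:55, quebec:34, charlie:15, tango:2}
add uniform (severity 52) → {papa:55, uniform:52, quebec:34, charlie:15, tango:2}
see next → papa; now {uniform:52, quebec:34, charlie:15, tango:2}
see next → uniform; now {quebec:34, charlie:15, tango:2}
see next → quebec; now {charlie:15, tango:2}
see next → charlie; now {tango:2}
see next → tango; now {}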